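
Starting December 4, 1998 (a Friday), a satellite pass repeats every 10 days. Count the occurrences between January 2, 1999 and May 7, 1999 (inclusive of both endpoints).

Occurrences land 10·i days after December 4, 1998 for i = 0, 1, 2, …
January 2, 1999 is 29 days after the start; 29 ÷ 10 = 2 remainder 9; since the remainder is 9, round up to i = 3. First occurrence in the window: #4 on January 3, 1999 (3×10 = 30 days in).
May 7, 1999 is 154 days after the start; 154 ÷ 10 = 15 remainder 4. Last occurrence in the window: #16 on May 3, 1999.
Occurrences #4 through #16: 13 in total.

13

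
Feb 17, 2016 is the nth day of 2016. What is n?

Days in months before Feb: 31 = 31.
Plus 17 days into Feb → day 48.

48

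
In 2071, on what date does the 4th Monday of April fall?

April 2071 begins on a Wednesday, so the first Monday is April 6 (5 days later).
The 4th Monday is 3 weeks later: 6 + 21 = 27.

2071-04-27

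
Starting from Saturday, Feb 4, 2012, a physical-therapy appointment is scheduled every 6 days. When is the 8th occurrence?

Mar 17, 2012

The 8th occurrence is 7 intervals after the first: 7 × 6 = 42 days after Feb 4, 2012.
Feb has 29 days — 25 days to the end of Feb leaves 17.
17 days into Mar → Mar 17, 2012.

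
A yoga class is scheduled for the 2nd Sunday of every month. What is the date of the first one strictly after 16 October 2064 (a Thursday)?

October 2064 starts on a Wednesday; its first Sunday is the 5th, so the 2nd Sunday is the 12th — 12 October 2064.
That is not after 16 October 2064, so look at November 2064.
November 2064 starts on a Saturday; its first Sunday is the 2nd, so the 2nd Sunday is the 9th — 9 November 2064.

9 November 2064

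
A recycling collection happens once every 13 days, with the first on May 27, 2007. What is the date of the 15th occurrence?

November 25, 2007

The 15th occurrence is 14 intervals after the first: 14 × 13 = 182 days after May 27, 2007.
May has 31 days — 4 days to the end of May leaves 178.
June has 30 days (148 left).
July has 31 days (117 left).
August has 31 days (86 left).
September has 30 days (56 left).
October has 31 days (25 left).
25 days into November → November 25, 2007.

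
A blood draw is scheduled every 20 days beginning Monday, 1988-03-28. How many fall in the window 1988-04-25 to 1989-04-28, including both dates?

18

Occurrences land 20·i days after 1988-03-28 for i = 0, 1, 2, …
1988-04-25 is 28 days after the start; 28 ÷ 20 = 1 remainder 8; since the remainder is 8, round up to i = 2. First occurrence in the window: #3 on 1988-05-07 (2×20 = 40 days in).
1989-04-28 is 396 days after the start; 396 ÷ 20 = 19 remainder 16. Last occurrence in the window: #20 on 1989-04-12.
Occurrences #3 through #20: 18 in total.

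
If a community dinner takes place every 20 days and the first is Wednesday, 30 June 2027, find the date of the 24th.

The 24th occurrence is 23 intervals after the first: 23 × 20 = 460 days after 30 June 2027.
June has 30 days — 0 days to the end of June leaves 460.
From end of June to end of 2027 is 184 days (276 left).
January has 31 days (245 left).
February has 29 days (216 left).
March has 31 days (185 left).
April has 30 days (155 left).
May has 31 days (124 left).
June has 30 days (94 left).
July has 31 days (63 left).
August has 31 days (32 left).
September has 30 days (2 left).
2 days into October → 2 October 2028.

2 October 2028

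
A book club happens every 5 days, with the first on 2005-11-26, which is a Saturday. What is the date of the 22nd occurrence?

2006-03-11

The 22nd occurrence is 21 intervals after the first: 21 × 5 = 105 days after 2005-11-26.
November has 30 days — 4 days to the end of November leaves 101.
December has 31 days (70 left).
January has 31 days (39 left).
February has 28 days (11 left).
11 days into March → 2006-03-11.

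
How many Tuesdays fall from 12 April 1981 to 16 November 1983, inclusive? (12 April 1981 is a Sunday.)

12 April 1981 is a Sunday; the first Tuesday on or after it is 14 April 1981 (2 days later).
From 14 April 1981 to 16 November 1983: 261 + 365 + 320 = 946 days (rest of 1981, 1982, to 16 November 1983 in 1983).
946 ÷ 7 = 135 full weeks with remainder 1, so 135 more Tuesdays after the first → 136.

136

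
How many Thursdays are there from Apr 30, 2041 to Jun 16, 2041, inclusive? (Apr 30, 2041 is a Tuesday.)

7

Apr 30, 2041 is a Tuesday; the first Thursday on or after it is May 2, 2041 (2 days later).
From May 2, 2041 to Jun 16, 2041: 29 + 16 = 45 days (rest of May, Jun).
45 ÷ 7 = 6 full weeks with remainder 3, so 6 more Thursdays after the first → 7.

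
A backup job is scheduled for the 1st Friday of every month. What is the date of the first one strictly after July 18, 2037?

August 7, 2037

July 2037 starts on a Wednesday, so its 1st Friday is July 3, 2037 (2 days in).
That is not after July 18, 2037, so look at August 2037.
August 2037 starts on a Saturday, so its 1st Friday is August 7, 2037 (6 days in).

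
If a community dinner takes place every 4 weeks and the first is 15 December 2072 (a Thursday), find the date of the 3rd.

9 February 2073

The 3rd occurrence is 2 intervals after the first: 2 × 28 = 56 days after 15 December 2072.
December has 31 days — 16 days to the end of December leaves 40.
January has 31 days (9 left).
9 days into February → 9 February 2073.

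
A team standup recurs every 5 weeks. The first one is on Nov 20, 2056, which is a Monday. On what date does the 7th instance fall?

Jun 18, 2057

The 7th occurrence is 6 intervals after the first: 6 × 35 = 210 days after Nov 20, 2056.
Nov has 30 days — 10 days to the end of Nov leaves 200.
Dec has 31 days (169 left).
Jan has 31 days (138 left).
Feb has 28 days (110 left).
Mar has 31 days (79 left).
Apr has 30 days (49 left).
May has 31 days (18 left).
18 days into Jun → Jun 18, 2057.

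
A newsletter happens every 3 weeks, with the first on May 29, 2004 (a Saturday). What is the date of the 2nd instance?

Jun 19, 2004

The 2nd occurrence is 1 interval after the first: 1 × 21 = 21 days after May 29, 2004.
May has 31 days — 2 days to the end of May leaves 19.
19 days into Jun → Jun 19, 2004.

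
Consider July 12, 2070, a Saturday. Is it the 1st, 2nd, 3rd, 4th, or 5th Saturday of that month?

2nd

Day 12 falls in week ⌈12/7⌉ of the month.
Days 1–7 hold the 1st Saturday, 8–14 the 2nd, 15–21 the 3rd, 22–28 the 4th, 29–31 the 5th.
12 is in the range for the 2nd.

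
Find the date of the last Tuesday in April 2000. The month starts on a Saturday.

April 2000 begins on a Saturday, so the first Tuesday is April 4 (3 days later).
April 2000 has 30 days. Adding weeks: 4, 11, 18, 25 — the last one ≤ 30 is the 25th.

2000-04-25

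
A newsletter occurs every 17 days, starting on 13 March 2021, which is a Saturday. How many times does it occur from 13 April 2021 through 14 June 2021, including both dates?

4

Occurrences land 17·i days after 13 March 2021 for i = 0, 1, 2, …
13 April 2021 is 31 days after the start; 31 ÷ 17 = 1 remainder 14; since the remainder is 14, round up to i = 2. First occurrence in the window: #3 on 16 April 2021 (2×17 = 34 days in).
14 June 2021 is 93 days after the start; 93 ÷ 17 = 5 remainder 8. Last occurrence in the window: #6 on 6 June 2021.
Occurrences #3 through #6: 4 in total.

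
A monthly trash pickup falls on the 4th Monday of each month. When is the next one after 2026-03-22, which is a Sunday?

March 2026 starts on a Sunday; its first Monday is the 2nd, so the 4th Monday is the 23rd — 2026-03-23.
2026-03-23 is after 2026-03-22, so that is the next one.

2026-03-23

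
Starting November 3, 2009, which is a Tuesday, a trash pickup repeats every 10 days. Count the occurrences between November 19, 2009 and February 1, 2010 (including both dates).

8

Occurrences land 10·i days after November 3, 2009 for i = 0, 1, 2, …
November 19, 2009 is 16 days after the start; 16 ÷ 10 = 1 remainder 6; since the remainder is 6, round up to i = 2. First occurrence in the window: #3 on November 23, 2009 (2×10 = 20 days in).
February 1, 2010 is 90 days after the start; 90 ÷ 10 = 9 remainder 0. Last occurrence in the window: #10 on February 1, 2010.
Occurrences #3 through #10: 8 in total.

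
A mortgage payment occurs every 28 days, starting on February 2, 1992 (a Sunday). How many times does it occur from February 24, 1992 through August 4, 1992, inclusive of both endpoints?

6

Occurrences land 28·i days after February 2, 1992 for i = 0, 1, 2, …
February 24, 1992 is 22 days after the start; 22 ÷ 28 = 0 remainder 22; since the remainder is 22, round up to i = 1. First occurrence in the window: #2 on March 1, 1992 (1×28 = 28 days in).
August 4, 1992 is 184 days after the start; 184 ÷ 28 = 6 remainder 16. Last occurrence in the window: #7 on July 19, 1992.
Occurrences #2 through #7: 6 in total.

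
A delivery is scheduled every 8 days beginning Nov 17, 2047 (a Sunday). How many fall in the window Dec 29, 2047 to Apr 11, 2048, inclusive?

13

Occurrences land 8·i days after Nov 17, 2047 for i = 0, 1, 2, …
Dec 29, 2047 is 42 days after the start; 42 ÷ 8 = 5 remainder 2; since the remainder is 2, round up to i = 6. First occurrence in the window: #7 on Jan 4, 2048 (6×8 = 48 days in).
Apr 11, 2048 is 146 days after the start; 146 ÷ 8 = 18 remainder 2. Last occurrence in the window: #19 on Apr 9, 2048.
Occurrences #7 through #19: 13 in total.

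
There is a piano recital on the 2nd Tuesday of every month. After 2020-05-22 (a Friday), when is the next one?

May 2020 starts on a Friday; its first Tuesday is the 5th, so the 2nd Tuesday is the 12th — 2020-05-12.
That is not after 2020-05-22, so look at June 2020.
June 2020 starts on a Monday; its first Tuesday is the 2nd, so the 2nd Tuesday is the 9th — 2020-06-09.

2020-06-09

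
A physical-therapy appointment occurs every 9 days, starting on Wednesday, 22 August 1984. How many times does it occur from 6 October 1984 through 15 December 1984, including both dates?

Occurrences land 9·i days after 22 August 1984 for i = 0, 1, 2, …
6 October 1984 is 45 days after the start; 45 ÷ 9 = 5 remainder 0. First occurrence in the window: #6 on 6 October 1984 (5×9 = 45 days in).
15 December 1984 is 115 days after the start; 115 ÷ 9 = 12 remainder 7. Last occurrence in the window: #13 on 8 December 1984.
Occurrences #6 through #13: 8 in total.

8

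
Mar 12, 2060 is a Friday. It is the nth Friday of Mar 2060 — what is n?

Day 12 falls in week ⌈12/7⌉ of the month.
Days 1–7 hold the 1st Friday, 8–14 the 2nd, 15–21 the 3rd, 22–28 the 4th, 29–31 the 5th.
12 is in the range for the 2nd.

2nd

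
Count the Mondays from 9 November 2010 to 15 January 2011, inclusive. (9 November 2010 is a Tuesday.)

9

9 November 2010 is a Tuesday; the first Monday on or after it is 15 November 2010 (6 days later).
From 15 November 2010 to 15 January 2011: 15 + 31 + 15 = 61 days (rest of November, December, January).
61 ÷ 7 = 8 full weeks with remainder 5, so 8 more Mondays after the first → 9.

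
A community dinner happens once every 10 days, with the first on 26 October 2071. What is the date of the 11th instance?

The 11th occurrence is 10 intervals after the first: 10 × 10 = 100 days after 26 October 2071.
October has 31 days — 5 days to the end of October leaves 95.
November has 30 days (65 left).
December has 31 days (34 left).
January has 31 days (3 left).
3 days into February → 3 February 2072.

3 February 2072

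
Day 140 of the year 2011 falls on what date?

January has 31 days (140 − 31 = 109 remain).
February has 28 days (109 − 28 = 81 remain).
March has 31 days (81 − 31 = 50 remain).
April has 30 days (50 − 30 = 20 remain).
20 into May → May 20.

May 20, 2011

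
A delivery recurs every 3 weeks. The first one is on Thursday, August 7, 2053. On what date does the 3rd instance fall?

September 18, 2053

The 3rd occurrence is 2 intervals after the first: 2 × 21 = 42 days after August 7, 2053.
August has 31 days — 24 days to the end of August leaves 18.
18 days into September → September 18, 2053.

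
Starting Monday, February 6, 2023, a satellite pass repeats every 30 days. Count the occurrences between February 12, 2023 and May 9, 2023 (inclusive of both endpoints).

Occurrences land 30·i days after February 6, 2023 for i = 0, 1, 2, …
February 12, 2023 is 6 days after the start; 6 ÷ 30 = 0 remainder 6; since the remainder is 6, round up to i = 1. First occurrence in the window: #2 on March 8, 2023 (1×30 = 30 days in).
May 9, 2023 is 92 days after the start; 92 ÷ 30 = 3 remainder 2. Last occurrence in the window: #4 on May 7, 2023.
Occurrences #2 through #4: 3 in total.

3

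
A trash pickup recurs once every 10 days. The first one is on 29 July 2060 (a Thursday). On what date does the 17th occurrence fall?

The 17th occurrence is 16 intervals after the first: 16 × 10 = 160 days after 29 July 2060.
July has 31 days — 2 days to the end of July leaves 158.
August has 31 days (127 left).
September has 30 days (97 left).
October has 31 days (66 left).
November has 30 days (36 left).
December has 31 days (5 left).
5 days into January → 5 January 2061.

5 January 2061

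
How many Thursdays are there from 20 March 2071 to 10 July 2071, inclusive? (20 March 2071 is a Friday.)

16

20 March 2071 is a Friday; the first Thursday on or after it is 26 March 2071 (6 days later).
From 26 March 2071 to 10 July 2071: 5 + 30 + 31 + 30 + 10 = 106 days (rest of March, April, May, June, July).
106 ÷ 7 = 15 full weeks with remainder 1, so 15 more Thursdays after the first → 16.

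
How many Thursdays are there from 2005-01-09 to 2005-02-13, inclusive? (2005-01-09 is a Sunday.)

2005-01-09 is a Sunday; the first Thursday on or after it is 2005-01-13 (4 days later).
From 2005-01-13 to 2005-02-13: 18 + 13 = 31 days (rest of January, February).
31 ÷ 7 = 4 full weeks with remainder 3, so 4 more Thursdays after the first → 5.

5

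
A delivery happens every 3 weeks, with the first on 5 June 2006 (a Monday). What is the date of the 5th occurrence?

28 August 2006

The 5th occurrence is 4 intervals after the first: 4 × 21 = 84 days after 5 June 2006.
June has 30 days — 25 days to the end of June leaves 59.
July has 31 days (28 left).
28 days into August → 28 August 2006.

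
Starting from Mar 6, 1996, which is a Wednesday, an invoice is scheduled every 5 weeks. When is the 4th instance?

Jun 19, 1996

The 4th occurrence is 3 intervals after the first: 3 × 35 = 105 days after Mar 6, 1996.
Mar has 31 days — 25 days to the end of Mar leaves 80.
Apr has 30 days (50 left).
May has 31 days (19 left).
19 days into Jun → Jun 19, 1996.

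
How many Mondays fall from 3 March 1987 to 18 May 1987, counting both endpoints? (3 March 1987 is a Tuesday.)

11

3 March 1987 is a Tuesday; the first Monday on or after it is 9 March 1987 (6 days later).
From 9 March 1987 to 18 May 1987: 22 + 30 + 18 = 70 days (rest of March, April, May).
70 ÷ 7 = 10 full weeks with remainder 0, so 10 more Mondays after the first → 11.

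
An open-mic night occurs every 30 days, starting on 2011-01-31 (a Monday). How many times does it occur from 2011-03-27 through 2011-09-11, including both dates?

Occurrences land 30·i days after 2011-01-31 for i = 0, 1, 2, …
2011-03-27 is 55 days after the start; 55 ÷ 30 = 1 remainder 25; since the remainder is 25, round up to i = 2. First occurrence in the window: #3 on 2011-04-01 (2×30 = 60 days in).
2011-09-11 is 223 days after the start; 223 ÷ 30 = 7 remainder 13. Last occurrence in the window: #8 on 2011-08-29.
Occurrences #3 through #8: 6 in total.

6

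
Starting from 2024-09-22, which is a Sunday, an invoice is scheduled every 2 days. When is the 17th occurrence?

The 17th occurrence is 16 intervals after the first: 16 × 2 = 32 days after 2024-09-22.
September has 30 days — 8 days to the end of September leaves 24.
24 days into October → 2024-10-24.

2024-10-24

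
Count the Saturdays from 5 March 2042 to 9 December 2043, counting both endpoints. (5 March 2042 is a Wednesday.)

92

5 March 2042 is a Wednesday; the first Saturday on or after it is 8 March 2042 (3 days later).
From 8 March 2042 to 9 December 2043: 298 + 343 = 641 days (rest of 2042, to 9 December 2043 in 2043).
641 ÷ 7 = 91 full weeks with remainder 4, so 91 more Saturdays after the first → 92.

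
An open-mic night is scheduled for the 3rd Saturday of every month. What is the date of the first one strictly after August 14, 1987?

August 15, 1987

August 1987 starts on a Saturday; its first Saturday is the 1st, so the 3rd Saturday is the 15th — August 15, 1987.
August 15, 1987 is after August 14, 1987, so that is the next one.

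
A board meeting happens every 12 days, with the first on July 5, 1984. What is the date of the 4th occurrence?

August 10, 1984

The 4th occurrence is 3 intervals after the first: 3 × 12 = 36 days after July 5, 1984.
July has 31 days — 26 days to the end of July leaves 10.
10 days into August → August 10, 1984.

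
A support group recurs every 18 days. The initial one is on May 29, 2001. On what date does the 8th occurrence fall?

Oct 2, 2001

The 8th occurrence is 7 intervals after the first: 7 × 18 = 126 days after May 29, 2001.
May has 31 days — 2 days to the end of May leaves 124.
Jun has 30 days (94 left).
Jul has 31 days (63 left).
Aug has 31 days (32 left).
Sep has 30 days (2 left).
2 days into Oct → Oct 2, 2001.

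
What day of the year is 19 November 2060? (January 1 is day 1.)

Days in months before November: 31 + 29 + 31 + 30 + 31 + 30 + 31 + 31 + 30 + 31 = 305.
Plus 19 days into November → day 324.

324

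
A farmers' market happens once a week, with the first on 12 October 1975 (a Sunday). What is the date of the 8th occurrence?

The 8th occurrence is 7 intervals after the first: 7 × 7 = 49 days after 12 October 1975.
October has 31 days — 19 days to the end of October leaves 30.
30 days into November → 30 November 1975.

30 November 1975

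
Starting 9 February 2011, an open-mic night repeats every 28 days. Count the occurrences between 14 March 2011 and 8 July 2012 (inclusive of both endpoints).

17

Occurrences land 28·i days after 9 February 2011 for i = 0, 1, 2, …
14 March 2011 is 33 days after the start; 33 ÷ 28 = 1 remainder 5; since the remainder is 5, round up to i = 2. First occurrence in the window: #3 on 6 April 2011 (2×28 = 56 days in).
8 July 2012 is 515 days after the start; 515 ÷ 28 = 18 remainder 11. Last occurrence in the window: #19 on 27 June 2012.
Occurrences #3 through #19: 17 in total.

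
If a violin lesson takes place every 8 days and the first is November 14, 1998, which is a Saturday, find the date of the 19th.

April 7, 1999

The 19th occurrence is 18 intervals after the first: 18 × 8 = 144 days after November 14, 1998.
November has 30 days — 16 days to the end of November leaves 128.
December has 31 days (97 left).
January has 31 days (66 left).
February has 28 days (38 left).
March has 31 days (7 left).
7 days into April → April 7, 1999.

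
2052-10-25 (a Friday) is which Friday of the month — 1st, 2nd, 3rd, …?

Day 25 falls in week ⌈25/7⌉ of the month.
Days 1–7 hold the 1st Friday, 8–14 the 2nd, 15–21 the 3rd, 22–28 the 4th, 29–31 the 5th.
25 is in the range for the 4th.

4th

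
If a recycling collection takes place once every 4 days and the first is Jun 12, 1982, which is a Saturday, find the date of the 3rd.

The 3rd occurrence is 2 intervals after the first: 2 × 4 = 8 days after Jun 12, 1982.
8 days later is Jun 20, 1982.

Jun 20, 1982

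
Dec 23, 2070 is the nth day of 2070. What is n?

357

Days in months before Dec: 31 + 28 + 31 + 30 + 31 + 30 + 31 + 31 + 30 + 31 + 30 = 334.
Plus 23 days into Dec → day 357.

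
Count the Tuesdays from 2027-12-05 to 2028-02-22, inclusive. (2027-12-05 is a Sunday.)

2027-12-05 is a Sunday; the first Tuesday on or after it is 2027-12-07 (2 days later).
From 2027-12-07 to 2028-02-22: 24 + 31 + 22 = 77 days (rest of December, January, February).
77 ÷ 7 = 11 full weeks with remainder 0, so 11 more Tuesdays after the first → 12.

12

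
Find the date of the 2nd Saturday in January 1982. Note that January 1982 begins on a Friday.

1982-01-09

January 1982 begins on a Friday, so the first Saturday is January 2 (1 day later).
The 2nd Saturday is 1 weeks later: 2 + 7 = 9.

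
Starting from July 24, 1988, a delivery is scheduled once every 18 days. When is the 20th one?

July 1, 1989

The 20th occurrence is 19 intervals after the first: 19 × 18 = 342 days after July 24, 1988.
July has 31 days — 7 days to the end of July leaves 335.
August has 31 days (304 left).
September has 30 days (274 left).
October has 31 days (243 left).
November has 30 days (213 left).
December has 31 days (182 left).
January has 31 days (151 left).
February has 28 days (123 left).
March has 31 days (92 left).
April has 30 days (62 left).
May has 31 days (31 left).
June has 30 days (1 left).
1 day into July → July 1, 1989.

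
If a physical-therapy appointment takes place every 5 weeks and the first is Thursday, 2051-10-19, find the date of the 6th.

2052-04-11

The 6th occurrence is 5 intervals after the first: 5 × 35 = 175 days after 2051-10-19.
October has 31 days — 12 days to the end of October leaves 163.
November has 30 days (133 left).
December has 31 days (102 left).
January has 31 days (71 left).
February has 29 days (42 left).
March has 31 days (11 left).
11 days into April → 2052-04-11.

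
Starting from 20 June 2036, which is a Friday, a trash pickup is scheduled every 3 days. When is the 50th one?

The 50th occurrence is 49 intervals after the first: 49 × 3 = 147 days after 20 June 2036.
June has 30 days — 10 days to the end of June leaves 137.
July has 31 days (106 left).
August has 31 days (75 left).
September has 30 days (45 left).
October has 31 days (14 left).
14 days into November → 14 November 2036.

14 November 2036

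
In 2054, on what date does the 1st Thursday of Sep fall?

Sep 2054 begins on a Tuesday, so the first Thursday is Sep 3 (2 days later).

Sep 3, 2054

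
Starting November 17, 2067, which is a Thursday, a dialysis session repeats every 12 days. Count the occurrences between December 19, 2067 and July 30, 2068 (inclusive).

19

Occurrences land 12·i days after November 17, 2067 for i = 0, 1, 2, …
December 19, 2067 is 32 days after the start; 32 ÷ 12 = 2 remainder 8; since the remainder is 8, round up to i = 3. First occurrence in the window: #4 on December 23, 2067 (3×12 = 36 days in).
July 30, 2068 is 256 days after the start; 256 ÷ 12 = 21 remainder 4. Last occurrence in the window: #22 on July 26, 2068.
Occurrences #4 through #22: 19 in total.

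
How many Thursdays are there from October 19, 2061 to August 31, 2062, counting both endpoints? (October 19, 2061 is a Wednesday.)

October 19, 2061 is a Wednesday; the first Thursday on or after it is October 20, 2061 (1 day later).
From October 20, 2061 to August 31, 2062: 11 + 30 + 31 + 31 + 28 + 31 + 30 + 31 + 30 + 31 + 31 = 315 days (rest of October, November, December, January, February, March, April, May, June, July, August).
315 ÷ 7 = 45 full weeks with remainder 0, so 45 more Thursdays after the first → 46.

46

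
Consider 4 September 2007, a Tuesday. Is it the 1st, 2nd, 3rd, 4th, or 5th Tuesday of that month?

Day 4 falls in week ⌈4/7⌉ of the month.
Days 1–7 hold the 1st Tuesday, 8–14 the 2nd, 15–21 the 3rd, 22–28 the 4th, 29–31 the 5th.
4 is in the range for the 1st.

1st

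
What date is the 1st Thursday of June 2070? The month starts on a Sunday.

June 2070 begins on a Sunday, so the first Thursday is June 5 (4 days later).

5 June 2070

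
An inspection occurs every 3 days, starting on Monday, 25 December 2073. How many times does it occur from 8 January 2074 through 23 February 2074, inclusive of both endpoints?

Occurrences land 3·i days after 25 December 2073 for i = 0, 1, 2, …
8 January 2074 is 14 days after the start; 14 ÷ 3 = 4 remainder 2; since the remainder is 2, round up to i = 5. First occurrence in the window: #6 on 9 January 2074 (5×3 = 15 days in).
23 February 2074 is 60 days after the start; 60 ÷ 3 = 20 remainder 0. Last occurrence in the window: #21 on 23 February 2074.
Occurrences #6 through #21: 16 in total.

16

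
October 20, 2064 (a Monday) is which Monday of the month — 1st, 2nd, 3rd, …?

3rd

Day 20 falls in week ⌈20/7⌉ of the month.
Days 1–7 hold the 1st Monday, 8–14 the 2nd, 15–21 the 3rd, 22–28 the 4th, 29–31 the 5th.
20 is in the range for the 3rd.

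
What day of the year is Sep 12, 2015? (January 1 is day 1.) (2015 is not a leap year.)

255

Days in months before Sep: 31 + 28 + 31 + 30 + 31 + 30 + 31 + 31 = 243.
Plus 12 days into Sep → day 255.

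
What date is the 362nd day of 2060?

January has 31 days (362 − 31 = 331 remain).
February has 29 days (331 − 29 = 302 remain).
March has 31 days (302 − 31 = 271 remain).
April has 30 days (271 − 30 = 241 remain).
May has 31 days (241 − 31 = 210 remain).
June has 30 days (210 − 30 = 180 remain).
July has 31 days (180 − 31 = 149 remain).
August has 31 days (149 − 31 = 118 remain).
September has 30 days (118 − 30 = 88 remain).
October has 31 days (88 − 31 = 57 remain).
November has 30 days (57 − 30 = 27 remain).
27 into December → December 27.

2060-12-27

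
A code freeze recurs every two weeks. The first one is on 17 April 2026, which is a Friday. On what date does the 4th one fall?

29 May 2026

The 4th occurrence is 3 intervals after the first: 3 × 14 = 42 days after 17 April 2026.
April has 30 days — 13 days to the end of April leaves 29.
29 days into May → 29 May 2026.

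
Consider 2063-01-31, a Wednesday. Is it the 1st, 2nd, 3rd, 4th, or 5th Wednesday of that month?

5th

Day 31 falls in week ⌈31/7⌉ of the month.
Days 1–7 hold the 1st Wednesday, 8–14 the 2nd, 15–21 the 3rd, 22–28 the 4th, 29–31 the 5th.
31 is in the range for the 5th.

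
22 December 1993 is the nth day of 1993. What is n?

Days in months before December: 31 + 28 + 31 + 30 + 31 + 30 + 31 + 31 + 30 + 31 + 30 = 334.
Plus 22 days into December → day 356.

356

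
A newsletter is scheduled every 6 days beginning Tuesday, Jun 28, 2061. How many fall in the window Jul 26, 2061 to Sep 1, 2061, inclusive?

6

Occurrences land 6·i days after Jun 28, 2061 for i = 0, 1, 2, …
Jul 26, 2061 is 28 days after the start; 28 ÷ 6 = 4 remainder 4; since the remainder is 4, round up to i = 5. First occurrence in the window: #6 on Jul 28, 2061 (5×6 = 30 days in).
Sep 1, 2061 is 65 days after the start; 65 ÷ 6 = 10 remainder 5. Last occurrence in the window: #11 on Aug 27, 2061.
Occurrences #6 through #11: 6 in total.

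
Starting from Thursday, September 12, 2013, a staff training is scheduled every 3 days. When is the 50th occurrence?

The 50th occurrence is 49 intervals after the first: 49 × 3 = 147 days after September 12, 2013.
September has 30 days — 18 days to the end of September leaves 129.
October has 31 days (98 left).
November has 30 days (68 left).
December has 31 days (37 left).
January has 31 days (6 left).
6 days into February → February 6, 2014.

February 6, 2014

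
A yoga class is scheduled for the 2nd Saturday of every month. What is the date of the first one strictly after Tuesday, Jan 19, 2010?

Jan 2010 starts on a Friday; its first Saturday is the 2nd, so the 2nd Saturday is the 9th — Jan 9, 2010.
That is not after Jan 19, 2010, so look at Feb 2010.
Feb 2010 starts on a Monday; its first Saturday is the 6th, so the 2nd Saturday is the 13th — Feb 13, 2010.

Feb 13, 2010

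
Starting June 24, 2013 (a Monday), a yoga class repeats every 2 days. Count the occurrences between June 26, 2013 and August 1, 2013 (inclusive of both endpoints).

Occurrences land 2·i days after June 24, 2013 for i = 0, 1, 2, …
June 26, 2013 is 2 days after the start; 2 ÷ 2 = 1 remainder 0. First occurrence in the window: #2 on June 26, 2013 (1×2 = 2 days in).
August 1, 2013 is 38 days after the start; 38 ÷ 2 = 19 remainder 0. Last occurrence in the window: #20 on August 1, 2013.
Occurrences #2 through #20: 19 in total.

19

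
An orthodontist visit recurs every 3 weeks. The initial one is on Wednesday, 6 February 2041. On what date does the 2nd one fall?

27 February 2041

The 2nd occurrence is 1 interval after the first: 1 × 21 = 21 days after 6 February 2041.
21 days later is 27 February 2041.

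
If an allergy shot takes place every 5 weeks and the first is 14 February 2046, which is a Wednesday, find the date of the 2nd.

The 2nd occurrence is 1 interval after the first: 1 × 35 = 35 days after 14 February 2046.
February has 28 days — 14 days to the end of February leaves 21.
21 days into March → 21 March 2046.

21 March 2046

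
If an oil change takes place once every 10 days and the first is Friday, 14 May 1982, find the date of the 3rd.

3 June 1982

The 3rd occurrence is 2 intervals after the first: 2 × 10 = 20 days after 14 May 1982.
May has 31 days — 17 days to the end of May leaves 3.
3 days into June → 3 June 1982.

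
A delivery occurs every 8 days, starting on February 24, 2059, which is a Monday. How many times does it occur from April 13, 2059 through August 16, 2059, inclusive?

16

Occurrences land 8·i days after February 24, 2059 for i = 0, 1, 2, …
April 13, 2059 is 48 days after the start; 48 ÷ 8 = 6 remainder 0. First occurrence in the window: #7 on April 13, 2059 (6×8 = 48 days in).
August 16, 2059 is 173 days after the start; 173 ÷ 8 = 21 remainder 5. Last occurrence in the window: #22 on August 11, 2059.
Occurrences #7 through #22: 16 in total.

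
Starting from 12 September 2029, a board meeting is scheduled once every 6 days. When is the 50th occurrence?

3 July 2030

The 50th occurrence is 49 intervals after the first: 49 × 6 = 294 days after 12 September 2029.
September has 30 days — 18 days to the end of September leaves 276.
October has 31 days (245 left).
November has 30 days (215 left).
December has 31 days (184 left).
January has 31 days (153 left).
February has 28 days (125 left).
March has 31 days (94 left).
April has 30 days (64 left).
May has 31 days (33 left).
June has 30 days (3 left).
3 days into July → 3 July 2030.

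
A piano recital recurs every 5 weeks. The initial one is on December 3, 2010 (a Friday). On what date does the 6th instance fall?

The 6th occurrence is 5 intervals after the first: 5 × 35 = 175 days after December 3, 2010.
December has 31 days — 28 days to the end of December leaves 147.
January has 31 days (116 left).
February has 28 days (88 left).
March has 31 days (57 left).
April has 30 days (27 left).
27 days into May → May 27, 2011.

May 27, 2011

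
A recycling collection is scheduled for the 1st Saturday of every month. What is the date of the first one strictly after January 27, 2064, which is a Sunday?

January 2064 starts on a Tuesday, so its 1st Saturday is January 5, 2064 (4 days in).
That is not after January 27, 2064, so look at February 2064.
February 2064 starts on a Friday, so its 1st Saturday is February 2, 2064 (1 day in).

February 2, 2064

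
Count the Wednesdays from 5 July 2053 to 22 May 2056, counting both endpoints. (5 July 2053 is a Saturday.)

150

5 July 2053 is a Saturday; the first Wednesday on or after it is 9 July 2053 (4 days later).
From 9 July 2053 to 22 May 2056: 175 + 365 + 365 + 143 = 1048 days (rest of 2053, 2054, 2055, to 22 May 2056 in 2056).
1048 ÷ 7 = 149 full weeks with remainder 5, so 149 more Wednesdays after the first → 150.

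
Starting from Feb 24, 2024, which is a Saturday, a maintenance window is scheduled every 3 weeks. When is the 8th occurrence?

Jul 20, 2024

The 8th occurrence is 7 intervals after the first: 7 × 21 = 147 days after Feb 24, 2024.
Feb has 29 days — 5 days to the end of Feb leaves 142.
Mar has 31 days (111 left).
Apr has 30 days (81 left).
May has 31 days (50 left).
Jun has 30 days (20 left).
20 days into Jul → Jul 20, 2024.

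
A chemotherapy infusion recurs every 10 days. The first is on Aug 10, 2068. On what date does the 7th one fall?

The 7th occurrence is 6 intervals after the first: 6 × 10 = 60 days after Aug 10, 2068.
Aug has 31 days — 21 days to the end of Aug leaves 39.
Sep has 30 days (9 left).
9 days into Oct → Oct 9, 2068.

Oct 9, 2068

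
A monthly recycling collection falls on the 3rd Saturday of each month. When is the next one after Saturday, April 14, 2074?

April 2074 starts on a Sunday; its first Saturday is the 7th, so the 3rd Saturday is the 21st — April 21, 2074.
April 21, 2074 is after April 14, 2074, so that is the next one.

April 21, 2074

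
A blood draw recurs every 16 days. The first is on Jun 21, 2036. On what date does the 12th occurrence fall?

Dec 14, 2036

The 12th occurrence is 11 intervals after the first: 11 × 16 = 176 days after Jun 21, 2036.
Jun has 30 days — 9 days to the end of Jun leaves 167.
Jul has 31 days (136 left).
Aug has 31 days (105 left).
Sep has 30 days (75 left).
Oct has 31 days (44 left).
Nov has 30 days (14 left).
14 days into Dec → Dec 14, 2036.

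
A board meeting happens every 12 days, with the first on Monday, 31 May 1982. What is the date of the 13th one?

The 13th occurrence is 12 intervals after the first: 12 × 12 = 144 days after 31 May 1982.
May has 31 days — 0 days to the end of May leaves 144.
June has 30 days (114 left).
July has 31 days (83 left).
August has 31 days (52 left).
September has 30 days (22 left).
22 days into October → 22 October 1982.

22 October 1982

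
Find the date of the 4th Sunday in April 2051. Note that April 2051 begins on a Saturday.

April 2051 begins on a Saturday, so the first Sunday is April 2 (1 day later).
The 4th Sunday is 3 weeks later: 2 + 21 = 23.

23 April 2051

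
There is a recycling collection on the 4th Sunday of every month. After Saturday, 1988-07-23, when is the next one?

July 1988 starts on a Friday; its first Sunday is the 3rd, so the 4th Sunday is the 24th — 1988-07-24.
1988-07-24 is after 1988-07-23, so that is the next one.

1988-07-24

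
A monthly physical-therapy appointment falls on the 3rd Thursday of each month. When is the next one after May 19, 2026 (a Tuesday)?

May 2026 starts on a Friday; its first Thursday is the 7th, so the 3rd Thursday is the 21st — May 21, 2026.
May 21, 2026 is after May 19, 2026, so that is the next one.

May 21, 2026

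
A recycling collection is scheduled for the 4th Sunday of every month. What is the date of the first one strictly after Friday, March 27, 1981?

April 26, 1981

March 1981 starts on a Sunday; its first Sunday is the 1st, so the 4th Sunday is the 22nd — March 22, 1981.
That is not after March 27, 1981, so look at April 1981.
April 1981 starts on a Wednesday; its first Sunday is the 5th, so the 4th Sunday is the 26th — April 26, 1981.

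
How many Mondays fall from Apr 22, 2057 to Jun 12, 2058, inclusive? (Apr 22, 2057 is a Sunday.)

Apr 22, 2057 is a Sunday; the first Monday on or after it is Apr 23, 2057 (1 day later).
From Apr 23, 2057 to Jun 12, 2058: 252 + 163 = 415 days (rest of 2057, to Jun 12, 2058 in 2058).
415 ÷ 7 = 59 full weeks with remainder 2, so 59 more Mondays after the first → 60.

60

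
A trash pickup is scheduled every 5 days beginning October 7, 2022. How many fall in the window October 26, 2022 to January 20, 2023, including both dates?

18

Occurrences land 5·i days after October 7, 2022 for i = 0, 1, 2, …
October 26, 2022 is 19 days after the start; 19 ÷ 5 = 3 remainder 4; since the remainder is 4, round up to i = 4. First occurrence in the window: #5 on October 27, 2022 (4×5 = 20 days in).
January 20, 2023 is 105 days after the start; 105 ÷ 5 = 21 remainder 0. Last occurrence in the window: #22 on January 20, 2023.
Occurrences #5 through #22: 18 in total.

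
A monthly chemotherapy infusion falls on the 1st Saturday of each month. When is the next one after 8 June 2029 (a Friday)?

7 July 2029

June 2029 starts on a Friday, so its 1st Saturday is 2 June 2029 (1 day in).
That is not after 8 June 2029, so look at July 2029.
July 2029 starts on a Sunday, so its 1st Saturday is 7 July 2029 (6 days in).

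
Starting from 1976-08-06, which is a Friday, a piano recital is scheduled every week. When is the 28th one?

1977-02-11

The 28th occurrence is 27 intervals after the first: 27 × 7 = 189 days after 1976-08-06.
August has 31 days — 25 days to the end of August leaves 164.
September has 30 days (134 left).
October has 31 days (103 left).
November has 30 days (73 left).
December has 31 days (42 left).
January has 31 days (11 left).
11 days into February → 1977-02-11.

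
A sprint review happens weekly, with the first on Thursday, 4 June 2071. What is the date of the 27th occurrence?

3 December 2071

The 27th occurrence is 26 intervals after the first: 26 × 7 = 182 days after 4 June 2071.
June has 30 days — 26 days to the end of June leaves 156.
July has 31 days (125 left).
August has 31 days (94 left).
September has 30 days (64 left).
October has 31 days (33 left).
November has 30 days (3 left).
3 days into December → 3 December 2071.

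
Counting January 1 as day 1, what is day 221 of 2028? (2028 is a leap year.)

8 August 2028

January has 31 days (221 − 31 = 190 remain).
February has 29 days (190 − 29 = 161 remain).
March has 31 days (161 − 31 = 130 remain).
April has 30 days (130 − 30 = 100 remain).
May has 31 days (100 − 31 = 69 remain).
June has 30 days (69 − 30 = 39 remain).
July has 31 days (39 − 31 = 8 remain).
8 into August → August 8.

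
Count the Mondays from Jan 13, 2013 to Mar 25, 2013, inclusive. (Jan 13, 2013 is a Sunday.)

Jan 13, 2013 is a Sunday; the first Monday on or after it is Jan 14, 2013 (1 day later).
From Jan 14, 2013 to Mar 25, 2013: 17 + 28 + 25 = 70 days (rest of Jan, Feb, Mar).
70 ÷ 7 = 10 full weeks with remainder 0, so 10 more Mondays after the first → 11.

11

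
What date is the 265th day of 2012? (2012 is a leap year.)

January has 31 days (265 − 31 = 234 remain).
February has 29 days (234 − 29 = 205 remain).
March has 31 days (205 − 31 = 174 remain).
April has 30 days (174 − 30 = 144 remain).
May has 31 days (144 − 31 = 113 remain).
June has 30 days (113 − 30 = 83 remain).
July has 31 days (83 − 31 = 52 remain).
August has 31 days (52 − 31 = 21 remain).
21 into September → September 21.

September 21, 2012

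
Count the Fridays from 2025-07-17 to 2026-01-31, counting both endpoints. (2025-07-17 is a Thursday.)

2025-07-17 is a Thursday; the first Friday on or after it is 2025-07-18 (1 day later).
From 2025-07-18 to 2026-01-31: 13 + 31 + 30 + 31 + 30 + 31 + 31 = 197 days (rest of July, August, September, October, November, December, January).
197 ÷ 7 = 28 full weeks with remainder 1, so 28 more Fridays after the first → 29.

29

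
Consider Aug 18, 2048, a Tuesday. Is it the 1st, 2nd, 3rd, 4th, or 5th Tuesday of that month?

Day 18 falls in week ⌈18/7⌉ of the month.
Days 1–7 hold the 1st Tuesday, 8–14 the 2nd, 15–21 the 3rd, 22–28 the 4th, 29–31 the 5th.
18 is in the range for the 3rd.

3rd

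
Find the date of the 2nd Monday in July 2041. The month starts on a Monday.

July 2041 begins on a Monday, so the first Monday is July 1.
The 2nd Monday is 1 weeks later: 1 + 7 = 8.

2041-07-08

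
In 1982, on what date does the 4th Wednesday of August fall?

August 25, 1982

The first Wednesday of August 1982 is August 4.
The 4th Wednesday is 3 weeks later: 4 + 21 = 25.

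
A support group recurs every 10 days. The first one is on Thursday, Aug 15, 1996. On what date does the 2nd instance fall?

The 2nd occurrence is 1 interval after the first: 1 × 10 = 10 days after Aug 15, 1996.
10 days later is Aug 25, 1996.

Aug 25, 1996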